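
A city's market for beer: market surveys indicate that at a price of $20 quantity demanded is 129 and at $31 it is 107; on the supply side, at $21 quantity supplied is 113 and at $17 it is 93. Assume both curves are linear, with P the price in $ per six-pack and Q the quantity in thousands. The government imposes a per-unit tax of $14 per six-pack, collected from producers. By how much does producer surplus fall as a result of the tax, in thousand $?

Producer surplus falls by $452 thousand.

Demand slope: (107 − 129)/(31 − 20) = -2, so Qd = 169 − 2P.
Supply slope: (93 − 113)/(17 − 21) = 5, so Qs = 5P + 8.
Without the tax, 169 − 2P = 5P + 8 gives 7P = 161, so P* = $23 and Q* = 123.
With the tax collected from producers, supply shifts: Qs = 5(P − 14) + 8.
New equilibrium: consumers pay $33, producers receive $19, Q = 103. (Wedge: Pb − Ps = 14.)
ΔPS is the trapezoid between Q = 103 and Q = 123 of height $4: ½ · (123 + 103) · 4 = $452.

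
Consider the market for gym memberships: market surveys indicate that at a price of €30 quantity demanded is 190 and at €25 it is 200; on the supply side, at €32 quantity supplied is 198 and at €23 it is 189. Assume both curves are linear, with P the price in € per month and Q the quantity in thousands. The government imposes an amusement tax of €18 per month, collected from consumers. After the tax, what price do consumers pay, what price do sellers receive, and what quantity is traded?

Demand slope: (200 − 190)/(25 − 30) = -2, so Qd = 250 − 2P.
Supply slope: (189 − 198)/(23 − 32) = 1, so Qs = P + 166.
Without the tax, 250 − 2P = P + 166 gives 3P = 84, so P* = €28 and Q* = 194.
With the tax collected from consumers, demand (in seller-price terms) shifts: Qd = 250 − 2(P + 18).
Solving gives Q = 182 with consumers paying €34 and sellers receiving €16 (the €18 wedge).

Consumers pay €34; sellers receive €16; quantity = 182.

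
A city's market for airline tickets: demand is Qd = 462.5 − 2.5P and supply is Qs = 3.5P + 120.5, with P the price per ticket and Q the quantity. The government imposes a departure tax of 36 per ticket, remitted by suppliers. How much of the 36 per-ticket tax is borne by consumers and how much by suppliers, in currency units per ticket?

Consumers bear 21 per ticket; suppliers bear 15 per ticket.

Without the tax, 462.5 − 2.5P = 3.5P + 120.5 gives 6P = 342, so P* = 57 and Q* = 320.
With the tax collected from suppliers, supply shifts: Qs = 3.5(P − 36) + 120.5.
New equilibrium: consumers pay 78, suppliers receive 42, Q = 267.5. (Wedge: Pb − Ps = 36.)
Burden on consumers: 21; on suppliers: 15. (They sum to 36.)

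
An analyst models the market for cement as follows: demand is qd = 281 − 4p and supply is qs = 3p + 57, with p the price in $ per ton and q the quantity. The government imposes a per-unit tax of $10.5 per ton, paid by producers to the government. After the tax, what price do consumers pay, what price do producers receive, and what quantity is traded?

Consumers pay $36.5; producers receive $26; quantity = 135.

Before the tax: set 281 − 4p = 3p + 57 → p* = $32, q* = 153.
With the tax collected from producers, supply shifts: qs = 3(p − 10.5) + 57.
New equilibrium: consumers pay $36.5, producers receive $26, q = 135. (Wedge: pb − ps = 10.5.)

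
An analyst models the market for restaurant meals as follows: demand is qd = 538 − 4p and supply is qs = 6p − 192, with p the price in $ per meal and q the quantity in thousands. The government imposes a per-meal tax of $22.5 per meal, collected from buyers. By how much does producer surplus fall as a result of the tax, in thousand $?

Producer surplus falls by $1971 thousand.

Before the tax: set 538 − 4p = 6p − 192 → p* = $73, q* = 246.
With the tax collected from buyers, demand (in seller-price terms) shifts: qd = 538 − 4(p + 22.5).
Solving gives q = 192 with buyers paying $86.5 and producers receiving $64 (the $22.5 wedge).
ΔPS is the trapezoid between Q = 192 and Q = 246 of height $9: ½ · (246 + 192) · 9 = $1971.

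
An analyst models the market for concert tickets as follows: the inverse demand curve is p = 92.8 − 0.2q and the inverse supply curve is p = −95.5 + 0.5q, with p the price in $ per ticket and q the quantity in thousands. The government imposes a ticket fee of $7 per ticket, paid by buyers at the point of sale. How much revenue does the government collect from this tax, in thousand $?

Tax revenue = $1813 thousand.

Rewrite in direct form: qd = 464 − 5p and qs = 2p + 191.
Without the tax, 464 − 5p = 2p + 191 gives 7p = 273, so p* = $39 and q* = 269.
With the tax collected from buyers, demand (in seller-price terms) shifts: qd = 464 − 5(p + 7).
New equilibrium: buyers pay $41, suppliers receive $34, q = 259. (Wedge: pb − ps = 7.)
Revenue = t · Q = 7 · 259 = $1813.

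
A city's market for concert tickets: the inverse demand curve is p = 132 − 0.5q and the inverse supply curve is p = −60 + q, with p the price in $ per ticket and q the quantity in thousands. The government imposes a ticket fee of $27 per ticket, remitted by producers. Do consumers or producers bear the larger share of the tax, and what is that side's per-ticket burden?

Inverting to q(p) form: qd = 264 − 2p; qs = p + 60.
Before the tax: set 264 − 2p = p + 60 → p* = $68, q* = 128.
With the tax collected from producers, supply shifts: qs = (p − 27) + 60.
Solving gives q = 110 with consumers paying $77 and producers receiving $50 (the $27 wedge).
Per-ticket burden: consumers $9, producers $18.
Producers take the larger share because supply is less price-elastic here (demand slope 2 vs supply slope 1).
The less price-elastic side of the market bears the larger share of a per-unit tax.

Producers bear the larger share: $18 per ticket.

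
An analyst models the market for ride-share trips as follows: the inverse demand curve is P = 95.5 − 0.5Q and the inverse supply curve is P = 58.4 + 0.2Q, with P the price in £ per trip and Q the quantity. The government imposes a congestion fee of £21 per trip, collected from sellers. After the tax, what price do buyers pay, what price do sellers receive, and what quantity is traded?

Buyers pay £84; sellers receive £63; quantity = 23.

Inverting to Q(P) form: Qd = 191 − 2P; Qs = 5P − 292.
Before the tax: set 191 − 2P = 5P − 292 → P* = £69, Q* = 53.
With the tax collected from sellers, supply shifts: Qs = 5(P − 21) − 292.
New equilibrium: buyers pay £84, sellers receive £63, Q = 23. (Wedge: Pb − Ps = 21.)
The less price-elastic side of the market bears the larger share of a per-unit tax.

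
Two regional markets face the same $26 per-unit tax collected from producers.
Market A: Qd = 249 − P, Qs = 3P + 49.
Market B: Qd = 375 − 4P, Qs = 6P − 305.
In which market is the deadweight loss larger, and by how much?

Market A: pre-tax P* = $50, Q* = 199; post-tax Q = 179.5; deadweight loss = $253.5.
Market B: pre-tax P* = $68, Q* = 103; post-tax Q = 40.6; deadweight loss = $811.2.
Difference: $253.5 vs $811.2 → market B is larger by $557.7.

Market B, by $557.7.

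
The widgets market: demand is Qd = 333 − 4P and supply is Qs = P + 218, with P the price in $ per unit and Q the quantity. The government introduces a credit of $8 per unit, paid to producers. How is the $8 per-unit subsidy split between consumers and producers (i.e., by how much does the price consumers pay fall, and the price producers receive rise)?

Consumers gain $1.6 per unit; producers gain $6.4 per unit.

Without the subsidy, 333 − 4P = P + 218 gives 5P = 115, so P* = $23 and Q* = 241.
With a per-unit subsidy paid to producers, each receives P + 8 per unit sold, so supply becomes Qs = (P + 8) + 218.
Solving gives Q = 247.4 with consumers paying $21.4 and producers receiving $29.4 (the $8 wedge).
Gain to consumers: $1.6; to producers: $6.4. (They sum to $8.)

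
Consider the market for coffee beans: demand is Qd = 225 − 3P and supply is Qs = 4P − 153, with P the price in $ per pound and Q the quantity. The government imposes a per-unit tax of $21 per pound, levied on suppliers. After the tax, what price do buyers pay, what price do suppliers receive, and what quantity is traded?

Buyers pay $66; suppliers receive $45; quantity = 27.

Without the tax, 225 − 3P = 4P − 153 gives 7P = 378, so P* = $54 and Q* = 63.
With the tax collected from suppliers, supply shifts: Qs = 4(P − 21) − 153.
Solving gives Q = 27 with buyers paying $66 and suppliers receiving $45 (the $21 wedge).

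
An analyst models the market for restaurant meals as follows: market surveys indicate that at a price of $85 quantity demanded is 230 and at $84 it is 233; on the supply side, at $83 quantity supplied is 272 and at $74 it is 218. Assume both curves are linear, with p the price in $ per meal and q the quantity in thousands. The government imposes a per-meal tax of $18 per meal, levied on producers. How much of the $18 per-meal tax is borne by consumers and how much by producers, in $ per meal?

Demand slope: (233 − 230)/(84 − 85) = -3, so qd = 485 − 3p.
Supply slope: (218 − 272)/(74 − 83) = 6, so qs = 6p − 226.
Before the tax: set 485 − 3p = 6p − 226 → p* = $79, q* = 248.
With the tax collected from producers, supply shifts: qs = 6(p − 18) − 226.
Solving gives q = 212 with consumers paying $91 and producers receiving $73 (the $18 wedge).
Burden on consumers: $12; on producers: $6. (They sum to $18.)
The less price-elastic side of the market bears the larger share of a per-unit tax.

Consumers bear $12 per meal; producers bear $6 per meal.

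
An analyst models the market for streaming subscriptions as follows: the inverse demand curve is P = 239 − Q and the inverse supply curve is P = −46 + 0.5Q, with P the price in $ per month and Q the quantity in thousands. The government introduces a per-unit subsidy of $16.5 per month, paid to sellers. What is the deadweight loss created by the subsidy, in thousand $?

Rewrite in direct form: Qd = 239 − P and Qs = 2P + 92.
Without the subsidy, 239 − P = 2P + 92 gives 3P = 147, so P* = $49 and Q* = 190.
With a per-unit subsidy paid to sellers, each receives P + 16.5 per unit sold, so supply becomes Qs = 2(P + 16.5) + 92.
New equilibrium: buyers pay $38, sellers receive $54.5, Q = 201. (Wedge: Pb − Ps = −16.5.)
Quantity rises by |ΔQ| = |190 − 201| = 11.
DWL = ½ · t · |ΔQ| = ½ · 16.5 · 11 = $90.75.

Deadweight loss = $90.75 thousand.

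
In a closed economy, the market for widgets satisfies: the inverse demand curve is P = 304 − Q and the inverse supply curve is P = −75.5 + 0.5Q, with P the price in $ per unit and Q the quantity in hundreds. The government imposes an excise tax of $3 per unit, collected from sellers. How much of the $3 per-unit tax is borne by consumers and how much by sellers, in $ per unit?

Consumers bear $2 per unit; sellers bear $1 per unit.

Rewrite in direct form: Qd = 304 − P and Qs = 2P + 151.
Without the tax, 304 − P = 2P + 151 gives 3P = 153, so P* = $51 and Q* = 253.
With the tax collected from sellers, supply shifts: Qs = 2(P − 3) + 151.
Solving gives Q = 251 with consumers paying $53 and sellers receiving $50 (the $3 wedge).
Burden on consumers: $2; on sellers: $1. (They sum to $3.)
The less price-elastic side of the market bears the larger share of a per-unit tax.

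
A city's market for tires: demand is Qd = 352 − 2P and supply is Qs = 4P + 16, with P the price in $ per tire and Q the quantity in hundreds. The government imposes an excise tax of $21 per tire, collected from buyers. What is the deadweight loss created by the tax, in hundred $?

Deadweight loss = $294 hundred.

Before the tax: set 352 − 2P = 4P + 16 → P* = $56, Q* = 240.
With the tax collected from buyers, demand (in seller-price terms) shifts: Qd = 352 − 2(P + 21).
New equilibrium: buyers pay $70, producers receive $49, Q = 212. (Wedge: Pb − Ps = 21.)
Quantity falls by |ΔQ| = |240 − 212| = 28.
DWL = ½ · t · |ΔQ| = ½ · 21 · 28 = $294.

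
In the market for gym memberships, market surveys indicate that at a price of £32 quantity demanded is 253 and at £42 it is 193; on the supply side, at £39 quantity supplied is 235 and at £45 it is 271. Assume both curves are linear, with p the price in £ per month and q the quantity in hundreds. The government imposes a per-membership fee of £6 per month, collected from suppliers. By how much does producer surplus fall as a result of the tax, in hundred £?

Producer surplus falls by £642 hundred.

Demand slope: (193 − 253)/(42 − 32) = -6, so qd = 445 − 6p.
Supply slope: (271 − 235)/(45 − 39) = 6, so qs = 6p + 1.
Without the tax, 445 − 6p = 6p + 1 gives 12p = 444, so p* = £37 and q* = 223.
With the tax collected from suppliers, supply shifts: qs = 6(p − 6) + 1.
Solving gives q = 205 with buyers paying £40 and suppliers receiving £34 (the £6 wedge).
ΔPS is the trapezoid between Q = 205 and Q = 223 of height £3: ½ · (223 + 205) · 3 = £642.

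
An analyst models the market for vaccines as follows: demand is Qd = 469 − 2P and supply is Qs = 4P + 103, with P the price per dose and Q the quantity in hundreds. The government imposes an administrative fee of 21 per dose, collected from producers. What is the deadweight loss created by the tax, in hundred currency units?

Deadweight loss = 294 hundred.

Before the tax: set 469 − 2P = 4P + 103 → P* = 61, Q* = 347.
With the tax collected from producers, supply shifts: Qs = 4(P − 21) + 103.
Solving gives Q = 319 with consumers paying 75 and producers receiving 54 (the 21 wedge).
Quantity falls by |ΔQ| = |347 − 319| = 28.
DWL = ½ · t · |ΔQ| = ½ · 21 · 28 = 294.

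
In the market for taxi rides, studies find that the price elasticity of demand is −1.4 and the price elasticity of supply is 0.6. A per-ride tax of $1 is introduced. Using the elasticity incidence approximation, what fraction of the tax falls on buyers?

Incidence ratio: buyers' share ≈ εs / (εs + |εd|) = 0.6 / (0.6 + 1.4) = 0.3.
Supply is the less elastic side, so buyers bear the smaller share.

Buyers' share ≈ 0.3.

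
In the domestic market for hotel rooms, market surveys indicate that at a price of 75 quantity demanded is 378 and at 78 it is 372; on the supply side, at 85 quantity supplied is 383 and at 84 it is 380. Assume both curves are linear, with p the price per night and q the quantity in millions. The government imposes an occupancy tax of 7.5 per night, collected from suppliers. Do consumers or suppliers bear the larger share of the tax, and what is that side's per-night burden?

Demand slope: (372 − 378)/(78 − 75) = -2, so qd = 528 − 2p.
Supply slope: (380 − 383)/(84 − 85) = 3, so qs = 3p + 128.
Before the tax: set 528 − 2p = 3p + 128 → p* = 80, q* = 368.
With the tax collected from suppliers, supply shifts: qs = 3(p − 7.5) + 128.
New equilibrium: consumers pay 84.5, suppliers receive 77, q = 359. (Wedge: pb − ps = 7.5.)
Per-night burden: consumers 4.5, suppliers 3.
Consumers take the larger share because demand is less price-elastic here (demand slope 2 vs supply slope 3).

Consumers bear the larger share: 4.5 per night.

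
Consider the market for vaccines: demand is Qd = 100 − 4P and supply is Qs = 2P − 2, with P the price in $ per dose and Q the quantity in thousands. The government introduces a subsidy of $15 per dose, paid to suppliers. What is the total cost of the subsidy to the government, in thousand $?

Without the subsidy, 100 − 4P = 2P − 2 gives 6P = 102, so P* = $17 and Q* = 32.
With a per-unit subsidy paid to suppliers, each receives P + 15 per unit sold, so supply becomes Qs = 2(P + 15) − 2.
New equilibrium: buyers pay $12, suppliers receive $27, Q = 52. (Wedge: Pb − Ps = −15.)
Outlay = t · Q = 15 · 52 = $780.

Government outlay = $780 thousand.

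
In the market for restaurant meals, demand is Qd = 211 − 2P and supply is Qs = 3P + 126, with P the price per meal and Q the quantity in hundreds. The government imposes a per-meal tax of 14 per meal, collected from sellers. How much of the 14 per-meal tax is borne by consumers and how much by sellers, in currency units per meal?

Without the tax, 211 − 2P = 3P + 126 gives 5P = 85, so P* = 17 and Q* = 177.
With the tax collected from sellers, supply shifts: Qs = 3(P − 14) + 126.
Solving gives Q = 160.2 with consumers paying 25.4 and sellers receiving 11.4 (the 14 wedge).
Burden on consumers: 8.4; on sellers: 5.6. (They sum to 14.)

Consumers bear 8.4 per meal; sellers bear 5.6 per meal.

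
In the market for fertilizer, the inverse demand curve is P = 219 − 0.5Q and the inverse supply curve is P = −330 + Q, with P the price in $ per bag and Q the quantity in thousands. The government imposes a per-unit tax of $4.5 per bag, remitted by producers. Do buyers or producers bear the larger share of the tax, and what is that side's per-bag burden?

Producers bear the larger share: $3 per bag.

Rewrite in direct form: Qd = 438 − 2P and Qs = P + 330.
Before the tax: set 438 − 2P = P + 330 → P* = $36, Q* = 366.
With the tax collected from producers, supply shifts: Qs = (P − 4.5) + 330.
Solving gives Q = 363 with buyers paying $37.5 and producers receiving $33 (the $4.5 wedge).
Per-bag burden: buyers $1.5, producers $3.
Producers take the larger share because supply is less price-elastic here (demand slope 2 vs supply slope 1).
The less price-elastic side of the market bears the larger share of a per-unit tax.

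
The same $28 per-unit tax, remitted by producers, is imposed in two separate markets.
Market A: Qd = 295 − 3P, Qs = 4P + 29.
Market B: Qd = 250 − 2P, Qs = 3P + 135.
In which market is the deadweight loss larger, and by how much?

Market A: pre-tax P* = $38, Q* = 181; post-tax Q = 133; deadweight loss = $672.
Market B: pre-tax P* = $23, Q* = 204; post-tax Q = 170.4; deadweight loss = $470.4.
Difference: $672 vs $470.4 → market A is larger by $201.6.

Market A, by $201.6.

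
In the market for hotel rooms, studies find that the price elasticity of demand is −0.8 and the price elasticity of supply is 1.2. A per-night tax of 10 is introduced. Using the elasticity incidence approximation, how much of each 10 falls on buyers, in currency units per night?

Buyers bear ≈ 6 per night.

Incidence ratio: buyers' share ≈ εs / (εs + |εd|) = 1.2 / (1.2 + 0.8) = 0.6.
So buyers bear ≈ 0.6 × 10 = 6; producers bear 4.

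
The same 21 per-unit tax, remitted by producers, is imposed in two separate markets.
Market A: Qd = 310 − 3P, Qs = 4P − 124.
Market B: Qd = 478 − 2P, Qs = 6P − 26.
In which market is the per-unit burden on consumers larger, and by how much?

Market B, by 3.75.

Market A: pre-tax P* = 62, Q* = 124; post-tax Q = 88; per-unit burden on consumers = 12.
Market B: pre-tax P* = 63, Q* = 352; post-tax Q = 320.5; per-unit burden on consumers = 15.75.
Difference: 12 vs 15.75 → market B is larger by 3.75.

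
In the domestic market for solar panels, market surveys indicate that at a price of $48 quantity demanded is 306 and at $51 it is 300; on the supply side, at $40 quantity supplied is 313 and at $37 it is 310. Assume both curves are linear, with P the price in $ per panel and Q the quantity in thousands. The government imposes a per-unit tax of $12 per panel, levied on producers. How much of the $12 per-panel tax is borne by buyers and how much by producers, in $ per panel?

Buyers bear $4 per panel; producers bear $8 per panel.

Demand slope: (300 − 306)/(51 − 48) = -2, so Qd = 402 − 2P.
Supply slope: (310 − 313)/(37 − 40) = 1, so Qs = P + 273.
Without the tax, 402 − 2P = P + 273 gives 3P = 129, so P* = $43 and Q* = 316.
With the tax collected from producers, supply shifts: Qs = (P − 12) + 273.
Solving gives Q = 308 with buyers paying $47 and producers receiving $35 (the $12 wedge).
Burden on buyers: $4; on producers: $8. (They sum to $12.)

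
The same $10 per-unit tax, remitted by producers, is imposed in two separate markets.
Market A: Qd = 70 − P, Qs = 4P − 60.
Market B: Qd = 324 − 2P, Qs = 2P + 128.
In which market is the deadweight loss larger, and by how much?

Market B, by $10.

Market A: pre-tax P* = $26, Q* = 44; post-tax Q = 36; deadweight loss = $40.
Market B: pre-tax P* = $49, Q* = 226; post-tax Q = 216; deadweight loss = $50.
Difference: $40 vs $50 → market B is larger by $10.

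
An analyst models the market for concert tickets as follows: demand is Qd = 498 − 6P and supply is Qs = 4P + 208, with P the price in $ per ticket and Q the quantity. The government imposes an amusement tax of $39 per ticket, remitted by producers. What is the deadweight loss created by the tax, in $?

Before the tax: set 498 − 6P = 4P + 208 → P* = $29, Q* = 324.
With the tax collected from producers, supply shifts: Qs = 4(P − 39) + 208.
Solving gives Q = 230.4 with buyers paying $44.6 and producers receiving $5.6 (the $39 wedge).
Quantity falls by |ΔQ| = |324 − 230.4| = 93.6.
DWL = ½ · t · |ΔQ| = ½ · 39 · 93.6 = $1825.2.

Deadweight loss = $1825.2.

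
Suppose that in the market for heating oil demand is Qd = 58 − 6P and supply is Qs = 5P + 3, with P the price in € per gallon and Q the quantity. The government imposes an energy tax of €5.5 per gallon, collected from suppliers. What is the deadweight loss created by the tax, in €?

Without the tax, 58 − 6P = 5P + 3 gives 11P = 55, so P* = €5 and Q* = 28.
With the tax collected from suppliers, supply shifts: Qs = 5(P − 5.5) + 3.
New equilibrium: consumers pay €7.5, suppliers receive €2, Q = 13. (Wedge: Pb − Ps = 5.5.)
Quantity falls by |ΔQ| = |28 − 13| = 15.
DWL = ½ · t · |ΔQ| = ½ · 5.5 · 15 = €41.25.

Deadweight loss = €41.25.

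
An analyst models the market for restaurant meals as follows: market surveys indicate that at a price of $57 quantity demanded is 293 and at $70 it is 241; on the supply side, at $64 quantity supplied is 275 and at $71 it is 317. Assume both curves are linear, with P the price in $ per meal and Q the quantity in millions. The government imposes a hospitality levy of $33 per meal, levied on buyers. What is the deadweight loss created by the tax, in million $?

Demand slope: (241 − 293)/(70 − 57) = -4, so Qd = 521 − 4P.
Supply slope: (317 − 275)/(71 − 64) = 6, so Qs = 6P − 109.
Without the tax, 521 − 4P = 6P − 109 gives 10P = 630, so P* = $63 and Q* = 269.
With the tax collected from buyers, demand (in seller-price terms) shifts: Qd = 521 − 4(P + 33).
New equilibrium: buyers pay $82.8, producers receive $49.8, Q = 189.8. (Wedge: Pb − Ps = 33.)
Quantity falls by |ΔQ| = |269 − 189.8| = 79.2.
DWL = ½ · t · |ΔQ| = ½ · 33 · 79.2 = $1306.8.

Deadweight loss = $1306.8 million.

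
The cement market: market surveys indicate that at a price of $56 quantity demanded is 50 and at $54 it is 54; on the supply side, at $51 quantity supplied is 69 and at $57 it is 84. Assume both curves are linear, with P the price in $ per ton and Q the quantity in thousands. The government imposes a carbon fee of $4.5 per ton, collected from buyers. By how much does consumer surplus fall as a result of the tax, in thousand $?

Demand slope: (54 − 50)/(54 − 56) = -2, so Qd = 162 − 2P.
Supply slope: (84 − 69)/(57 − 51) = 2.5, so Qs = 2.5P − 58.5.
Before the tax: set 162 − 2P = 2.5P − 58.5 → P* = $49, Q* = 64.
With the tax collected from buyers, demand (in seller-price terms) shifts: Qd = 162 − 2(P + 4.5).
New equilibrium: buyers pay $51.5, producers receive $47, Q = 59. (Wedge: Pb − Ps = 4.5.)
ΔCS is the trapezoid between Q = 59 and Q = 64 of height $2.5: ½ · (64 + 59) · 2.5 = $153.75.

Consumer surplus falls by $153.75 thousand.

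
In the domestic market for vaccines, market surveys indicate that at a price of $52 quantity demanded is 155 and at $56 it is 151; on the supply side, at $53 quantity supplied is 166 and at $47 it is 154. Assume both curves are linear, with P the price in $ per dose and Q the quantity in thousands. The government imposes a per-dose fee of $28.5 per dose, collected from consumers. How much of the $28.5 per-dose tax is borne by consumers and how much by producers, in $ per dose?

Consumers bear $19 per dose; producers bear $9.5 per dose.

Demand slope: (151 − 155)/(56 − 52) = -1, so Qd = 207 − P.
Supply slope: (154 − 166)/(47 − 53) = 2, so Qs = 2P + 60.
Before the tax: set 207 − P = 2P + 60 → P* = $49, Q* = 158.
With the tax collected from consumers, demand (in seller-price terms) shifts: Qd = 207 − (P + 28.5).
New equilibrium: consumers pay $68, producers receive $39.5, Q = 139. (Wedge: Pb − Ps = 28.5.)
Burden on consumers: $19; on producers: $9.5. (They sum to $28.5.)
The less price-elastic side of the market bears the larger share of a per-unit tax.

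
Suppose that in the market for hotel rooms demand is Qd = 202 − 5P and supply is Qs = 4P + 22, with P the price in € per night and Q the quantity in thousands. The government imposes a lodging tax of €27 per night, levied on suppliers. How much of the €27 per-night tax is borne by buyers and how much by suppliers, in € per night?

Buyers bear €12 per night; suppliers bear €15 per night.

Without the tax, 202 − 5P = 4P + 22 gives 9P = 180, so P* = €20 and Q* = 102.
With the tax collected from suppliers, supply shifts: Qs = 4(P − 27) + 22.
Solving gives Q = 42 with buyers paying €32 and suppliers receiving €5 (the €27 wedge).
Burden on buyers: €12; on suppliers: €15. (They sum to €27.)
The less price-elastic side of the market bears the larger share of a per-unit tax.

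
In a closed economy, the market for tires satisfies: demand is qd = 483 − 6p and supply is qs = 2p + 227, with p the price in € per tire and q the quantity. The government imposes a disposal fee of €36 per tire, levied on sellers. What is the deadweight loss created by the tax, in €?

Deadweight loss = €972.

Before the tax: set 483 − 6p = 2p + 227 → p* = €32, q* = 291.
With the tax collected from sellers, supply shifts: qs = 2(p − 36) + 227.
New equilibrium: buyers pay €41, sellers receive €5, q = 237. (Wedge: pb − ps = 36.)
Quantity falls by |ΔQ| = |291 − 237| = 54.
DWL = ½ · t · |ΔQ| = ½ · 36 · 54 = €972.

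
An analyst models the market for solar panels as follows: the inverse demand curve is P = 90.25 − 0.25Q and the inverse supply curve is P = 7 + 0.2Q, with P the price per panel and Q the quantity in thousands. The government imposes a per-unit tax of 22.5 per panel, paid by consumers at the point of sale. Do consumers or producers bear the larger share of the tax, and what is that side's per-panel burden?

Rewrite in direct form: Qd = 361 − 4P and Qs = 5P − 35.
Without the tax, 361 − 4P = 5P − 35 gives 9P = 396, so P* = 44 and Q* = 185.
With the tax collected from consumers, demand (in seller-price terms) shifts: Qd = 361 − 4(P + 22.5).
Solving gives Q = 135 with consumers paying 56.5 and producers receiving 34 (the 22.5 wedge).
Per-panel burden: consumers 12.5, producers 10.
Consumers take the larger share because demand is less price-elastic here (demand slope 4 vs supply slope 5).

Consumers bear the larger share: 12.5 per panel.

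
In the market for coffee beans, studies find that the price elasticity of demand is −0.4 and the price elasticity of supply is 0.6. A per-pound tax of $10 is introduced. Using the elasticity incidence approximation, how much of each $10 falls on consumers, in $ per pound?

Incidence ratio: consumers' share ≈ εs / (εs + |εd|) = 0.6 / (0.6 + 0.4) = 0.6.
So consumers bear ≈ 0.6 × $10 = $6; suppliers bear $4.

Consumers bear ≈ $6 per pound.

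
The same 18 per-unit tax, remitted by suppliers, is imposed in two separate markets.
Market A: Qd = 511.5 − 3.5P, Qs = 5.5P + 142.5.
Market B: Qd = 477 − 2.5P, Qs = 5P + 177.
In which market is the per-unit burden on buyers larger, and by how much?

Market B, by 1.

Market A: pre-tax P* = 41, Q* = 368; post-tax Q = 329.5; per-unit burden on buyers = 11.
Market B: pre-tax P* = 40, Q* = 377; post-tax Q = 347; per-unit burden on buyers = 12.
Difference: 11 vs 12 → market B is larger by 1.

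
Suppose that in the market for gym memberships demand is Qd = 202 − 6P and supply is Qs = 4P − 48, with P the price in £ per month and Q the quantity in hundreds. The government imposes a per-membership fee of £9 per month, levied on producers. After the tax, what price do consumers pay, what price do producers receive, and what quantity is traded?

Consumers pay £28.6; producers receive £19.6; quantity = 30.4.

Before the tax: set 202 − 6P = 4P − 48 → P* = £25, Q* = 52.
With the tax collected from producers, supply shifts: Qs = 4(P − 9) − 48.
New equilibrium: consumers pay £28.6, producers receive £19.6, Q = 30.4. (Wedge: Pb − Ps = 9.)
The less price-elastic side of the market bears the larger share of a per-unit tax.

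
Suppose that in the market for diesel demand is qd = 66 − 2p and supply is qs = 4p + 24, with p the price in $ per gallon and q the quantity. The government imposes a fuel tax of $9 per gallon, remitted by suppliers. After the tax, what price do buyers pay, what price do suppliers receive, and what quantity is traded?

Buyers pay $13; suppliers receive $4; quantity = 40.

Before the tax: set 66 − 2p = 4p + 24 → p* = $7, q* = 52.
With the tax collected from suppliers, supply shifts: qs = 4(p − 9) + 24.
New equilibrium: buyers pay $13, suppliers receive $4, q = 40. (Wedge: pb − ps = 9.)
The less price-elastic side of the market bears the larger share of a per-unit tax.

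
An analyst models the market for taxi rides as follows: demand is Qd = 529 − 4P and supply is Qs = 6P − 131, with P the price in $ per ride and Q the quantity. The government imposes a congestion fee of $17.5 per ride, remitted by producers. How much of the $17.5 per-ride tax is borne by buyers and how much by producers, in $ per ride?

Buyers bear $10.5 per ride; producers bear $7 per ride.

Without the tax, 529 − 4P = 6P − 131 gives 10P = 660, so P* = $66 and Q* = 265.
With the tax collected from producers, supply shifts: Qs = 6(P − 17.5) − 131.
New equilibrium: buyers pay $76.5, producers receive $59, Q = 223. (Wedge: Pb − Ps = 17.5.)
Burden on buyers: $10.5; on producers: $7. (They sum to $17.5.)
The less price-elastic side of the market bears the larger share of a per-unit tax.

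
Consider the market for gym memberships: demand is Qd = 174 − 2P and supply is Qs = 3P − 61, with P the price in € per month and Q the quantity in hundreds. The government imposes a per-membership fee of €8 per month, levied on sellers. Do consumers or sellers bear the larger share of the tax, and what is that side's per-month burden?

Before the tax: set 174 − 2P = 3P − 61 → P* = €47, Q* = 80.
With the tax collected from sellers, supply shifts: Qs = 3(P − 8) − 61.
Solving gives Q = 70.4 with consumers paying €51.8 and sellers receiving €43.8 (the €8 wedge).
Per-month burden: consumers €4.8, sellers €3.2.
Consumers take the larger share because demand is less price-elastic here (demand slope 2 vs supply slope 3).
The less price-elastic side of the market bears the larger share of a per-unit tax.

Consumers bear the larger share: €4.8 per month.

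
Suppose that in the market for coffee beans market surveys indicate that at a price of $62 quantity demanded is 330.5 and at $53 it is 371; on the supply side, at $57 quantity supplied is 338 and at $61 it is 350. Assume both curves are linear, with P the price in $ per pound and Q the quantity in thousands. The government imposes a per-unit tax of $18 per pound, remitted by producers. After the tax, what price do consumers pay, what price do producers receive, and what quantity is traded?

Consumers pay $66.2; producers receive $48.2; quantity = 311.6.

Demand slope: (371 − 330.5)/(53 − 62) = -4.5, so Qd = 609.5 − 4.5P.
Supply slope: (350 − 338)/(61 − 57) = 3, so Qs = 3P + 167.
Before the tax: set 609.5 − 4.5P = 3P + 167 → P* = $59, Q* = 344.
With the tax collected from producers, supply shifts: Qs = 3(P − 18) + 167.
New equilibrium: consumers pay $66.2, producers receive $48.2, Q = 311.6. (Wedge: Pb − Ps = 18.)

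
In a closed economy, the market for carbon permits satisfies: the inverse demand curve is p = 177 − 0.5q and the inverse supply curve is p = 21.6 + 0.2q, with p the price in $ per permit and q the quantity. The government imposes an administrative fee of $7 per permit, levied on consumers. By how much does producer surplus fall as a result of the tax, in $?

Rewrite in direct form: qd = 354 − 2p and qs = 5p − 108.
Without the tax, 354 − 2p = 5p − 108 gives 7p = 462, so p* = $66 and q* = 222.
With the tax collected from consumers, demand (in seller-price terms) shifts: qd = 354 − 2(p + 7).
New equilibrium: consumers pay $71, sellers receive $64, q = 212. (Wedge: pb − ps = 7.)
ΔPS is the trapezoid between Q = 212 and Q = 222 of height $2: ½ · (222 + 212) · 2 = $434.

Producer surplus falls by $434.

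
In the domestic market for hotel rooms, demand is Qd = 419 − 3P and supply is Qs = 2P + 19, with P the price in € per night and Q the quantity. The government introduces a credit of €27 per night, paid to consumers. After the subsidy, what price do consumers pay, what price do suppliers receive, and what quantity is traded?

Before the subsidy: set 419 − 3P = 2P + 19 → P* = €80, Q* = 179.
With a per-unit subsidy paid to consumers, each effectively pays P − 27, so demand becomes Qd = 419 − 3(P − 27).
New equilibrium: consumers pay €69.2, suppliers receive €96.2, Q = 211.4. (Wedge: Pb − Ps = −27.)

Consumers pay €69.2; suppliers receive €96.2; quantity = 211.4.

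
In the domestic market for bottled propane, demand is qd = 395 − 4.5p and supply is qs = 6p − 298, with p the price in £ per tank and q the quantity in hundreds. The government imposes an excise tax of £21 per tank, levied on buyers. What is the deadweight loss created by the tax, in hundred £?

Without the tax, 395 − 4.5p = 6p − 298 gives 10.5p = 693, so p* = £66 and q* = 98.
With the tax collected from buyers, demand (in seller-price terms) shifts: qd = 395 − 4.5(p + 21).
New equilibrium: buyers pay £78, suppliers receive £57, q = 44. (Wedge: pb − ps = 21.)
Quantity falls by |ΔQ| = |98 − 44| = 54.
DWL = ½ · t · |ΔQ| = ½ · 21 · 54 = £567.

Deadweight loss = £567 hundred.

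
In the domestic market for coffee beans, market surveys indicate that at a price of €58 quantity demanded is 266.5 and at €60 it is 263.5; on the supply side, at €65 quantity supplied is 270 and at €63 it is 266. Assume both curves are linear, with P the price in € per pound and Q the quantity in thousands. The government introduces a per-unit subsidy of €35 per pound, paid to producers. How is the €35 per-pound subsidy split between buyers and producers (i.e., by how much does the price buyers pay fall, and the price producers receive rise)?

Demand slope: (263.5 − 266.5)/(60 − 58) = -1.5, so Qd = 353.5 − 1.5P.
Supply slope: (266 − 270)/(63 − 65) = 2, so Qs = 2P + 140.
Without the subsidy, 353.5 − 1.5P = 2P + 140 gives 3.5P = 213.5, so P* = €61 and Q* = 262.
With a per-unit subsidy paid to producers, each receives P + 35 per unit sold, so supply becomes Qs = 2(P + 35) + 140.
New equilibrium: buyers pay €41, producers receive €76, Q = 292. (Wedge: Pb − Ps = −35.)
Gain to buyers: €20; to producers: €15. (They sum to €35.)

Buyers gain €20 per pound; producers gain €15 per pound.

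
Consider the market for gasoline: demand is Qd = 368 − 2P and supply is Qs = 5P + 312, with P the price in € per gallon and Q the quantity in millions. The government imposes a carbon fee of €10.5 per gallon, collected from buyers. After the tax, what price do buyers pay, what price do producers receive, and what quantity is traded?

Buyers pay €15.5; producers receive €5; quantity = 337.

Before the tax: set 368 − 2P = 5P + 312 → P* = €8, Q* = 352.
With the tax collected from buyers, demand (in seller-price terms) shifts: Qd = 368 − 2(P + 10.5).
New equilibrium: buyers pay €15.5, producers receive €5, Q = 337. (Wedge: Pb − Ps = 10.5.)
The less price-elastic side of the market bears the larger share of a per-unit tax.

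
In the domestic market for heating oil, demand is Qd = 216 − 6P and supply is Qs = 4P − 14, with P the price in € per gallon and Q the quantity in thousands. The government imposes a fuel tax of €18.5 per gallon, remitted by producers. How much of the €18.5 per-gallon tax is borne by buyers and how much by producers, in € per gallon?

Before the tax: set 216 − 6P = 4P − 14 → P* = €23, Q* = 78.
With the tax collected from producers, supply shifts: Qs = 4(P − 18.5) − 14.
Solving gives Q = 33.6 with buyers paying €30.4 and producers receiving €11.9 (the €18.5 wedge).
Burden on buyers: €7.4; on producers: €11.1. (They sum to €18.5.)
The less price-elastic side of the market bears the larger share of a per-unit tax.

Buyers bear €7.4 per gallon; producers bear €11.1 per gallon.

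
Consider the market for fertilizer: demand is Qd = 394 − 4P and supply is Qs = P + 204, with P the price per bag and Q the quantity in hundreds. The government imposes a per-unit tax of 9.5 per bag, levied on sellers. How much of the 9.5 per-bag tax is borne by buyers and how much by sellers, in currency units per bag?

Before the tax: set 394 − 4P = P + 204 → P* = 38, Q* = 242.
With the tax collected from sellers, supply shifts: Qs = (P − 9.5) + 204.
New equilibrium: buyers pay 39.9, sellers receive 30.4, Q = 234.4. (Wedge: Pb − Ps = 9.5.)
Burden on buyers: 1.9; on sellers: 7.6. (They sum to 9.5.)
The less price-elastic side of the market bears the larger share of a per-unit tax.

Buyers bear 1.9 per bag; sellers bear 7.6 per bag.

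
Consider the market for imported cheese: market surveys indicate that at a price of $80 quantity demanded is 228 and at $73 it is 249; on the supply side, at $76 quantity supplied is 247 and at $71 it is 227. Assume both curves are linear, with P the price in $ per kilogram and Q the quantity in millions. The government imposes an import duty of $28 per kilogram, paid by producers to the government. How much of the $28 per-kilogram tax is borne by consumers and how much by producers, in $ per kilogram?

Demand slope: (249 − 228)/(73 − 80) = -3, so Qd = 468 − 3P.
Supply slope: (227 − 247)/(71 − 76) = 4, so Qs = 4P − 57.
Without the tax, 468 − 3P = 4P − 57 gives 7P = 525, so P* = $75 and Q* = 243.
With the tax collected from producers, supply shifts: Qs = 4(P − 28) − 57.
Solving gives Q = 195 with consumers paying $91 and producers receiving $63 (the $28 wedge).
Burden on consumers: $16; on producers: $12. (They sum to $28.)

Consumers bear $16 per kilogram; producers bear $12 per kilogram.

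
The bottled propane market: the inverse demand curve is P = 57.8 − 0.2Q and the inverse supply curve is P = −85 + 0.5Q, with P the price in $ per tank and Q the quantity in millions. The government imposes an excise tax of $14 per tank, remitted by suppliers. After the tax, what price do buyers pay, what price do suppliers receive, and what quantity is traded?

Inverting to Q(P) form: Qd = 289 − 5P; Qs = 2P + 170.
Before the tax: set 289 − 5P = 2P + 170 → P* = $17, Q* = 204.
With the tax collected from suppliers, supply shifts: Qs = 2(P − 14) + 170.
Solving gives Q = 184 with buyers paying $21 and suppliers receiving $7 (the $14 wedge).
The less price-elastic side of the market bears the larger share of a per-unit tax.

Buyers pay $21; suppliers receive $7; quantity = 184.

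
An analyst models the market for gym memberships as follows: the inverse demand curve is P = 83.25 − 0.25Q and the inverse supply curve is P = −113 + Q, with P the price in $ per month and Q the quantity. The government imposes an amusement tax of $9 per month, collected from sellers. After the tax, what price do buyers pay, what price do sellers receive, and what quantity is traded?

Buyers pay $45.8; sellers receive $36.8; quantity = 149.8.

Rewrite in direct form: Qd = 333 − 4P and Qs = P + 113.
Before the tax: set 333 − 4P = P + 113 → P* = $44, Q* = 157.
With the tax collected from sellers, supply shifts: Qs = (P − 9) + 113.
Solving gives Q = 149.8 with buyers paying $45.8 and sellers receiving $36.8 (the $9 wedge).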